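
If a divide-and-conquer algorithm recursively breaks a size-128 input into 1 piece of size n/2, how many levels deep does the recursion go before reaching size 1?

For divide and conquer with division factor 2:

Problem sizes at each level:
Level 0: 128
Level 1: 64
Level 2: 32
Level 3: 16
Level 4: 8
Level 5: 4
Level 6: 2
Level 7: 1

The root is level 0 and the size-1 base case is level 7 (the tree spans levels 0 through 7, i.e. 8 levels counting the root), so the depth is the number of divisions: log_2(128) = 7

The recursion tree depth is log_2(128) = 7. At each level, the problem size is divided by 2, so it takes 7 divisions to reduce to a base case of size 1. The algorithm makes 1 recursive call at each level.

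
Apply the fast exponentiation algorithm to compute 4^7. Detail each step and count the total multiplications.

Computing 4^7 by squaring (build up from 4^1; each line after the first costs one multiplication):

4^1 = 4
4^2 = (4^1)^2 = 4^2 = 16
4^3 = 4 * 4^2 = 4 * 16 = 64
4^6 = (4^3)^2 = 64^2 = 4096
4^7 = 4 * 4^6 = 4 * 4096 = 16384

Result: 16384
Multiplications needed: 4 (4 lines after 4^1)

4^7 = 16384. Using exponentiation by squaring, this requires 4 multiplications. The key idea: if the exponent is even, square the half-power; if odd, multiply by the base once.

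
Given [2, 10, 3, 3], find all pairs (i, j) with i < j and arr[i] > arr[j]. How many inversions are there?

Finding inversions in [2, 10, 3, 3]:

(1, 2): arr[1]=10 > arr[2]=3
(1, 3): arr[1]=10 > arr[3]=3

Total inversions: 2

The array has 2 inversion(s): (1,2), (1,3). Each pair (i,j) satisfies i < j and arr[i] > arr[j].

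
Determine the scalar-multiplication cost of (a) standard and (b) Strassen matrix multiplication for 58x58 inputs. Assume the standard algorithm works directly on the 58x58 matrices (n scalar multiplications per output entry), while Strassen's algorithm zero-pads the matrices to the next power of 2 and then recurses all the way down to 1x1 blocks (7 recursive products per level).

Matrix multiplication for 58x58 matrices:

Strassen's algorithm requires power-of-2 dimensions. Pad 58x58 to 64x64 (next power of 2).

Standard algorithm: 58^3 = 195112 multiplications
Strassen's algorithm: 7^(log2(64)) = 7^6 = 117649 multiplications
Savings: 195112 - 117649 = 77463 multiplications

Standard: 195112 multiplications (58^3). Strassen: 117649 multiplications (7^6, after padding to 64x64). Strassen reduces 8 recursive multiplications to 7 at each level.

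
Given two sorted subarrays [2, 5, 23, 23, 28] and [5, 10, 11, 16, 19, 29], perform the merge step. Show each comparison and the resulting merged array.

Merging process:

Compare 2 vs 5: take 2 from left. Merged: [2]
Compare 5 vs 5: take 5 from left. Merged: [2, 5]
Compare 23 vs 5: take 5 from right. Merged: [2, 5, 5]
Compare 23 vs 10: take 10 from right. Merged: [2, 5, 5, 10]
Compare 23 vs 11: take 11 from right. Merged: [2, 5, 5, 10, 11]
Compare 23 vs 16: take 16 from right. Merged: [2, 5, 5, 10, 11, 16]
Compare 23 vs 19: take 19 from right. Merged: [2, 5, 5, 10, 11, 16, 19]
Compare 23 vs 29: take 23 from left. Merged: [2, 5, 5, 10, 11, 16, 19, 23]
Compare 23 vs 29: take 23 from left. Merged: [2, 5, 5, 10, 11, 16, 19, 23, 23]
Compare 28 vs 29: take 28 from left. Merged: [2, 5, 5, 10, 11, 16, 19, 23, 23, 28]
Append remaining from right: [29]. Merged: [2, 5, 5, 10, 11, 16, 19, 23, 23, 28, 29]

Final merged array: [2, 5, 5, 10, 11, 16, 19, 23, 23, 28, 29]
Total comparisons: 10

The merged array is [2, 5, 5, 10, 11, 16, 19, 23, 23, 28, 29], requiring 10 comparisons. The merge step runs in O(n) time where n is the total number of elements.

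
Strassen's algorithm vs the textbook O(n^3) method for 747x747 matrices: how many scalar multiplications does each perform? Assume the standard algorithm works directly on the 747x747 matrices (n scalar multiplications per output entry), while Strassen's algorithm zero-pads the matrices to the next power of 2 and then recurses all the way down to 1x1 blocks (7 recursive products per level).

Matrix multiplication for 747x747 matrices:

Strassen's algorithm requires power-of-2 dimensions. Pad 747x747 to 1024x1024 (next power of 2).

Standard algorithm: 747^3 = 416832723 multiplications
Strassen's algorithm: 7^(log2(1024)) = 7^10 = 282475249 multiplications
Savings: 416832723 - 282475249 = 134357474 multiplications

Standard: 416832723 multiplications (747^3). Strassen: 282475249 multiplications (7^10, after padding to 1024x1024). Strassen reduces 8 recursive multiplications to 7 at each level.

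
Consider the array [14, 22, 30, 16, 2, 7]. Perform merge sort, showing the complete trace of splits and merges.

Merge sort trace:

Split: [14, 22, 30, 16, 2, 7] -> [14, 22, 30] and [16, 2, 7]
  Split: [14, 22, 30] -> [14] and [22, 30]
    Split: [22, 30] -> [22] and [30]
    Merge: [22] + [30] -> [22, 30]
  Merge: [14] + [22, 30] -> [14, 22, 30]
  Split: [16, 2, 7] -> [16] and [2, 7]
    Split: [2, 7] -> [2] and [7]
    Merge: [2] + [7] -> [2, 7]
  Merge: [16] + [2, 7] -> [2, 7, 16]
Merge: [14, 22, 30] + [2, 7, 16] -> [2, 7, 14, 16, 22, 30]

Final sorted array: [2, 7, 14, 16, 22, 30]

The merge sort proceeds by recursively splitting the array and merging sorted halves.
After all merges, the sorted array is [2, 7, 14, 16, 22, 30].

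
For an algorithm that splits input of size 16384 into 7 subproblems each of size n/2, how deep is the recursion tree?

For divide and conquer with division factor 2:

Problem sizes at each level:
Level 0: 16384
Level 1: 8192
Level 2: 4096
Level 3: 2048
Level 4: 1024
Level 5: 512
Level 6: 256
Level 7: 128
Level 8: 64
Level 9: 32
Level 10: 16
Level 11: 8
Level 12: 4
Level 13: 2
Level 14: 1

The root is level 0 and the size-1 base case is level 14 (the tree spans levels 0 through 14, i.e. 15 levels counting the root), so the depth is the number of divisions: log_2(16384) = 14

The recursion tree depth is log_2(16384) = 14. At each level, the problem size is divided by 2, so it takes 14 divisions to reduce to a base case of size 1. The algorithm makes 7 recursive calls at each level.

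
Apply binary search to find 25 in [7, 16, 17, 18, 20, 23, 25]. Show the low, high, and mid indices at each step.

Binary search for 25 in [7, 16, 17, 18, 20, 23, 25]:

lo=0, hi=6, mid=3, arr[mid]=18 -> 18 < 25, search right half
lo=4, hi=6, mid=5, arr[mid]=23 -> 23 < 25, search right half
lo=6, hi=6, mid=6, arr[mid]=25 -> Found target at index 6!

Binary search finds 25 at index 6 after 3 comparisons. The search repeatedly halves the search space by comparing with the middle element.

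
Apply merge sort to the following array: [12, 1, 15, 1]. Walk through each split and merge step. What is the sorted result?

Merge sort trace:

Split: [12, 1, 15, 1] -> [12, 1] and [15, 1]
  Split: [12, 1] -> [12] and [1]
  Merge: [12] + [1] -> [1, 12]
  Split: [15, 1] -> [15] and [1]
  Merge: [15] + [1] -> [1, 15]
Merge: [1, 12] + [1, 15] -> [1, 1, 12, 15]

Final sorted array: [1, 1, 12, 15]

The merge sort proceeds by recursively splitting the array and merging sorted halves.
After all merges, the sorted array is [1, 1, 12, 15].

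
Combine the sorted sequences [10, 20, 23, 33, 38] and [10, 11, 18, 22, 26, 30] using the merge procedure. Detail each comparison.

Merging process:

Compare 10 vs 10: take 10 from left. Merged: [10]
Compare 20 vs 10: take 10 from right. Merged: [10, 10]
Compare 20 vs 11: take 11 from right. Merged: [10, 10, 11]
Compare 20 vs 18: take 18 from right. Merged: [10, 10, 11, 18]
Compare 20 vs 22: take 20 from left. Merged: [10, 10, 11, 18, 20]
Compare 23 vs 22: take 22 from right. Merged: [10, 10, 11, 18, 20, 22]
Compare 23 vs 26: take 23 from left. Merged: [10, 10, 11, 18, 20, 22, 23]
Compare 33 vs 26: take 26 from right. Merged: [10, 10, 11, 18, 20, 22, 23, 26]
Compare 33 vs 30: take 30 from right. Merged: [10, 10, 11, 18, 20, 22, 23, 26, 30]
Append remaining from left: [33, 38]. Merged: [10, 10, 11, 18, 20, 22, 23, 26, 30, 33, 38]

Final merged array: [10, 10, 11, 18, 20, 22, 23, 26, 30, 33, 38]
Total comparisons: 9

The merged array is [10, 10, 11, 18, 20, 22, 23, 26, 30, 33, 38], requiring 9 comparisons. The merge step runs in O(n) time where n is the total number of elements.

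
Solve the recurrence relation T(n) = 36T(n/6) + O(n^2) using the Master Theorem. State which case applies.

Master Theorem for T(n) = 36T(n/6) + O(n^2):

a = 36, b = 6, c = 2
log_b(a) = log_6(36) = 2.0000

Case 2: c = 2 = log_6(36) = 2.0000
T(n) = O(n^2 log n) = O(n^2 log n)

For T(n) = 36T(n/6) + O(n^2): log_6(36) = 2.0000. This is Case 2 of the Master Theorem (c = log_b(a), equal work at all levels), giving O(n^2 log n).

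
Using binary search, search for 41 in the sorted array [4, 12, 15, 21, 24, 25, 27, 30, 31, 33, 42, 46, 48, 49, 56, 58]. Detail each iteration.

Binary search for 41 in [4, 12, 15, 21, 24, 25, 27, 30, 31, 33, 42, 46, 48, 49, 56, 58]:

lo=0, hi=15, mid=7, arr[mid]=30 -> 30 < 41, search right half
lo=8, hi=15, mid=11, arr[mid]=46 -> 46 > 41, search left half
lo=8, hi=10, mid=9, arr[mid]=33 -> 33 < 41, search right half
lo=10, hi=10, mid=10, arr[mid]=42 -> 42 > 41, search left half
lo=10 > hi=9, target 41 not found

Binary search determines that 41 is not in the array after 4 comparisons. The search space was exhausted without finding the target.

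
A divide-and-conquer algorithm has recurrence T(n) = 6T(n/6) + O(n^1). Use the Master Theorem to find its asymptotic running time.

Master Theorem for T(n) = 6T(n/6) + O(n^1):

a = 6, b = 6, c = 1
log_b(a) = log_6(6) = 1.0000

Case 2: c = 1 = log_6(6) = 1.0000
T(n) = O(n^1 log n) = O(n log n)

For T(n) = 6T(n/6) + O(n^1): log_6(6) = 1.0000. This is Case 2 of the Master Theorem (c = log_b(a), equal work at all levels), giving O(n log n).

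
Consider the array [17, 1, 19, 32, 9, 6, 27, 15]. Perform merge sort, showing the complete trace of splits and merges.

Merge sort trace:

Split: [17, 1, 19, 32, 9, 6, 27, 15] -> [17, 1, 19, 32] and [9, 6, 27, 15]
  Split: [17, 1, 19, 32] -> [17, 1] and [19, 32]
    Split: [17, 1] -> [17] and [1]
    Merge: [17] + [1] -> [1, 17]
    Split: [19, 32] -> [19] and [32]
    Merge: [19] + [32] -> [19, 32]
  Merge: [1, 17] + [19, 32] -> [1, 17, 19, 32]
  Split: [9, 6, 27, 15] -> [9, 6] and [27, 15]
    Split: [9, 6] -> [9] and [6]
    Merge: [9] + [6] -> [6, 9]
    Split: [27, 15] -> [27] and [15]
    Merge: [27] + [15] -> [15, 27]
  Merge: [6, 9] + [15, 27] -> [6, 9, 15, 27]
Merge: [1, 17, 19, 32] + [6, 9, 15, 27] -> [1, 6, 9, 15, 17, 19, 27, 32]

Final sorted array: [1, 6, 9, 15, 17, 19, 27, 32]

The merge sort proceeds by recursively splitting the array and merging sorted halves.
After all merges, the sorted array is [1, 6, 9, 15, 17, 19, 27, 32].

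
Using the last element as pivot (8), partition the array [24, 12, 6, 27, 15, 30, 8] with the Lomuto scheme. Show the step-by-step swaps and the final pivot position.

Lomuto partition with pivot = 8:

Initial array: [24, 12, 6, 27, 15, 30, 8]

arr[0]=24 > 8: no swap
arr[1]=12 > 8: no swap
arr[2]=6 <= 8: swap with position 0, array becomes [6, 12, 24, 27, 15, 30, 8]
arr[3]=27 > 8: no swap
arr[4]=15 > 8: no swap
arr[5]=30 > 8: no swap

Place pivot at position 1: [6, 8, 24, 27, 15, 30, 12]
Pivot position: 1

After partitioning with pivot 8, the array becomes [6, 8, 24, 27, 15, 30, 12]. The pivot is placed at index 1. All elements to the left of the pivot are <= 8, and all elements to the right are > 8.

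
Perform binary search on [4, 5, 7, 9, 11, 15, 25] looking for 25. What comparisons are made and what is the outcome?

Binary search for 25 in [4, 5, 7, 9, 11, 15, 25]:

lo=0, hi=6, mid=3, arr[mid]=9 -> 9 < 25, search right half
lo=4, hi=6, mid=5, arr[mid]=15 -> 15 < 25, search right half
lo=6, hi=6, mid=6, arr[mid]=25 -> Found target at index 6!

Binary search finds 25 at index 6 after 3 comparisons. The search repeatedly halves the search space by comparing with the middle element.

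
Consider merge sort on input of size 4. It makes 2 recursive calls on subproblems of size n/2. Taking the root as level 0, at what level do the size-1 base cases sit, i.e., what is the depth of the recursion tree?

For divide and conquer with division factor 2:

Problem sizes at each level:
Level 0: 4
Level 1: 2
Level 2: 1

The root is level 0 and the size-1 base case is level 2 (the tree spans levels 0 through 2, i.e. 3 levels counting the root), so the depth is the number of divisions: log_2(4) = 2

The recursion tree depth is log_2(4) = 2. At each level, the problem size is divided by 2, so it takes 2 divisions to reduce to a base case of size 1. The algorithm makes 2 recursive calls at each level.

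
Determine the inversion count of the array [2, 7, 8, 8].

Finding inversions in [2, 7, 8, 8]:


Total inversions: 0

The array has 0 inversions. It is already sorted.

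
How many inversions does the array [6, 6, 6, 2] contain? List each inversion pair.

Finding inversions in [6, 6, 6, 2]:

(0, 3): arr[0]=6 > arr[3]=2
(1, 3): arr[1]=6 > arr[3]=2
(2, 3): arr[2]=6 > arr[3]=2

Total inversions: 3

The array has 3 inversion(s): (0,3), (1,3), (2,3). Each pair (i,j) satisfies i < j and arr[i] > arr[j].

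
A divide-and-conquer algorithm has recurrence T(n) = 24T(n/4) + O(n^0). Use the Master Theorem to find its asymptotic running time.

Master Theorem for T(n) = 24T(n/4) + O(n^0):

a = 24, b = 4, c = 0
log_b(a) = log_4(24) = 2.2925

Case 1: c = 0 < log_4(24) = 2.2925
T(n) = O(n^(log_4 24))

For T(n) = 24T(n/4) + O(n^0): log_4(24) = 2.2925. This is Case 1 of the Master Theorem (c < log_b(a), work dominated by leaves), giving O(n^(log_4 24)).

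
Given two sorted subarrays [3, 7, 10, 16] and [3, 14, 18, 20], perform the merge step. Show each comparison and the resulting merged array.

Merging process:

Compare 3 vs 3: take 3 from left. Merged: [3]
Compare 7 vs 3: take 3 from right. Merged: [3, 3]
Compare 7 vs 14: take 7 from left. Merged: [3, 3, 7]
Compare 10 vs 14: take 10 from left. Merged: [3, 3, 7, 10]
Compare 16 vs 14: take 14 from right. Merged: [3, 3, 7, 10, 14]
Compare 16 vs 18: take 16 from left. Merged: [3, 3, 7, 10, 14, 16]
Append remaining from right: [18, 20]. Merged: [3, 3, 7, 10, 14, 16, 18, 20]

Final merged array: [3, 3, 7, 10, 14, 16, 18, 20]
Total comparisons: 6

The merged array is [3, 3, 7, 10, 14, 16, 18, 20], requiring 6 comparisons. The merge step runs in O(n) time where n is the total number of elements.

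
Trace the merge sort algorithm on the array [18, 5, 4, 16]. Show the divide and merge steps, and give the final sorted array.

Merge sort trace:

Split: [18, 5, 4, 16] -> [18, 5] and [4, 16]
  Split: [18, 5] -> [18] and [5]
  Merge: [18] + [5] -> [5, 18]
  Split: [4, 16] -> [4] and [16]
  Merge: [4] + [16] -> [4, 16]
Merge: [5, 18] + [4, 16] -> [4, 5, 16, 18]

Final sorted array: [4, 5, 16, 18]

The merge sort proceeds by recursively splitting the array and merging sorted halves.
After all merges, the sorted array is [4, 5, 16, 18].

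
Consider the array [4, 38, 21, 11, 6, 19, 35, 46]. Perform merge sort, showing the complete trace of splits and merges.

Merge sort trace:

Split: [4, 38, 21, 11, 6, 19, 35, 46] -> [4, 38, 21, 11] and [6, 19, 35, 46]
  Split: [4, 38, 21, 11] -> [4, 38] and [21, 11]
    Split: [4, 38] -> [4] and [38]
    Merge: [4] + [38] -> [4, 38]
    Split: [21, 11] -> [21] and [11]
    Merge: [21] + [11] -> [11, 21]
  Merge: [4, 38] + [11, 21] -> [4, 11, 21, 38]
  Split: [6, 19, 35, 46] -> [6, 19] and [35, 46]
    Split: [6, 19] -> [6] and [19]
    Merge: [6] + [19] -> [6, 19]
    Split: [35, 46] -> [35] and [46]
    Merge: [35] + [46] -> [35, 46]
  Merge: [6, 19] + [35, 46] -> [6, 19, 35, 46]
Merge: [4, 11, 21, 38] + [6, 19, 35, 46] -> [4, 6, 11, 19, 21, 35, 38, 46]

Final sorted array: [4, 6, 11, 19, 21, 35, 38, 46]

The merge sort proceeds by recursively splitting the array and merging sorted halves.
After all merges, the sorted array is [4, 6, 11, 19, 21, 35, 38, 46].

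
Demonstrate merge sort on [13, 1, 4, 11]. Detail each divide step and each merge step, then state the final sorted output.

Merge sort trace:

Split: [13, 1, 4, 11] -> [13, 1] and [4, 11]
  Split: [13, 1] -> [13] and [1]
  Merge: [13] + [1] -> [1, 13]
  Split: [4, 11] -> [4] and [11]
  Merge: [4] + [11] -> [4, 11]
Merge: [1, 13] + [4, 11] -> [1, 4, 11, 13]

Final sorted array: [1, 4, 11, 13]

The merge sort proceeds by recursively splitting the array and merging sorted halves.
After all merges, the sorted array is [1, 4, 11, 13].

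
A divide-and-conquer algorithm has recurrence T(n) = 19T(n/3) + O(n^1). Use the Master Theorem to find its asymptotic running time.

Master Theorem for T(n) = 19T(n/3) + O(n^1):

a = 19, b = 3, c = 1
log_b(a) = log_3(19) = 2.6801

Case 1: c = 1 < log_3(19) = 2.6801
T(n) = O(n^(log_3 19))

For T(n) = 19T(n/3) + O(n^1): log_3(19) = 2.6801. This is Case 1 of the Master Theorem (c < log_b(a), work dominated by leaves), giving O(n^(log_3 19)).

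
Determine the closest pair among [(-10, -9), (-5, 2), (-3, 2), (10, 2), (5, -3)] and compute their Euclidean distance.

Computing all pairwise distances among 5 points:

d((-10, -9), (-5, 2)) = 12.083
d((-10, -9), (-3, 2)) = 13.0384
d((-10, -9), (10, 2)) = 22.8254
d((-10, -9), (5, -3)) = 16.1555
d((-5, 2), (-3, 2)) = 2.0 <-- minimum
d((-5, 2), (10, 2)) = 15.0
d((-5, 2), (5, -3)) = 11.1803
d((-3, 2), (10, 2)) = 13.0
d((-3, 2), (5, -3)) = 9.434
d((10, 2), (5, -3)) = 7.0711

Closest pair: (-5, 2) and (-3, 2) with distance 2.0

The closest pair is (-5, 2) and (-3, 2) with Euclidean distance 2.0. For 5 points, brute-force pairwise comparison is shown above. For large n, the divide-and-conquer algorithm (sort by x, recurse on halves, check the dividing strip) achieves O(n log n).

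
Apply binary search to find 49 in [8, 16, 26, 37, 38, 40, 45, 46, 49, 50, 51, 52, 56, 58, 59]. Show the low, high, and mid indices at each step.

Binary search for 49 in [8, 16, 26, 37, 38, 40, 45, 46, 49, 50, 51, 52, 56, 58, 59]:

lo=0, hi=14, mid=7, arr[mid]=46 -> 46 < 49, search right half
lo=8, hi=14, mid=11, arr[mid]=52 -> 52 > 49, search left half
lo=8, hi=10, mid=9, arr[mid]=50 -> 50 > 49, search left half
lo=8, hi=8, mid=8, arr[mid]=49 -> Found target at index 8!

Binary search finds 49 at index 8 after 4 comparisons. The search repeatedly halves the search space by comparing with the middle element.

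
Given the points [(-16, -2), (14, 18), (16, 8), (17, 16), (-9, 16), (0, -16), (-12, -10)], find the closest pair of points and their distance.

Computing all pairwise distances among 7 points:

d((-16, -2), (14, 18)) = 36.0555
d((-16, -2), (16, 8)) = 33.5261
d((-16, -2), (17, 16)) = 37.5899
d((-16, -2), (-9, 16)) = 19.3132
d((-16, -2), (0, -16)) = 21.2603
d((-16, -2), (-12, -10)) = 8.9443
d((14, 18), (16, 8)) = 10.198
d((14, 18), (17, 16)) = 3.6056 <-- minimum
d((14, 18), (-9, 16)) = 23.0868
d((14, 18), (0, -16)) = 36.7696
d((14, 18), (-12, -10)) = 38.2099
d((16, 8), (17, 16)) = 8.0623
d((16, 8), (-9, 16)) = 26.2488
d((16, 8), (0, -16)) = 28.8444
d((16, 8), (-12, -10)) = 33.2866
d((17, 16), (-9, 16)) = 26.0
d((17, 16), (0, -16)) = 36.2353
d((17, 16), (-12, -10)) = 38.9487
d((-9, 16), (0, -16)) = 33.2415
d((-9, 16), (-12, -10)) = 26.1725
d((0, -16), (-12, -10)) = 13.4164

Closest pair: (14, 18) and (17, 16) with distance 3.6056

The closest pair is (14, 18) and (17, 16) with Euclidean distance 3.6056. For 7 points, brute-force pairwise comparison is shown above. For large n, the divide-and-conquer algorithm (sort by x, recurse on halves, check the dividing strip) achieves O(n log n).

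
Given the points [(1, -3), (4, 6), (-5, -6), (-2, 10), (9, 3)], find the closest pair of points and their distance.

Computing all pairwise distances among 5 points:

d((1, -3), (4, 6)) = 9.4868
d((1, -3), (-5, -6)) = 6.7082
d((1, -3), (-2, 10)) = 13.3417
d((1, -3), (9, 3)) = 10.0
d((4, 6), (-5, -6)) = 15.0
d((4, 6), (-2, 10)) = 7.2111
d((4, 6), (9, 3)) = 5.831 <-- minimum
d((-5, -6), (-2, 10)) = 16.2788
d((-5, -6), (9, 3)) = 16.6433
d((-2, 10), (9, 3)) = 13.0384

Closest pair: (4, 6) and (9, 3) with distance 5.831

The closest pair is (4, 6) and (9, 3) with Euclidean distance 5.831. For 5 points, brute-force pairwise comparison is shown above. For large n, the divide-and-conquer algorithm (sort by x, recurse on halves, check the dividing strip) achieves O(n log n).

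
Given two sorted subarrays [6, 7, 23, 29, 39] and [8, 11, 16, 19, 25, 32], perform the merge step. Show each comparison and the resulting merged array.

Merging process:

Compare 6 vs 8: take 6 from left. Merged: [6]
Compare 7 vs 8: take 7 from left. Merged: [6, 7]
Compare 23 vs 8: take 8 from right. Merged: [6, 7, 8]
Compare 23 vs 11: take 11 from right. Merged: [6, 7, 8, 11]
Compare 23 vs 16: take 16 from right. Merged: [6, 7, 8, 11, 16]
Compare 23 vs 19: take 19 from right. Merged: [6, 7, 8, 11, 16, 19]
Compare 23 vs 25: take 23 from left. Merged: [6, 7, 8, 11, 16, 19, 23]
Compare 29 vs 25: take 25 from right. Merged: [6, 7, 8, 11, 16, 19, 23, 25]
Compare 29 vs 32: take 29 from left. Merged: [6, 7, 8, 11, 16, 19, 23, 25, 29]
Compare 39 vs 32: take 32 from right. Merged: [6, 7, 8, 11, 16, 19, 23, 25, 29, 32]
Append remaining from left: [39]. Merged: [6, 7, 8, 11, 16, 19, 23, 25, 29, 32, 39]

Final merged array: [6, 7, 8, 11, 16, 19, 23, 25, 29, 32, 39]
Total comparisons: 10

The merged array is [6, 7, 8, 11, 16, 19, 23, 25, 29, 32, 39], requiring 10 comparisons. The merge step runs in O(n) time where n is the total number of elements.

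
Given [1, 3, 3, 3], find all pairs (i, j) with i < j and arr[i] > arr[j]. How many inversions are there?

Finding inversions in [1, 3, 3, 3]:


Total inversions: 0

The array has 0 inversions. It is already sorted.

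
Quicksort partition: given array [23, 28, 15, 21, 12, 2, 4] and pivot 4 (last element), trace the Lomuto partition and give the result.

Lomuto partition with pivot = 4:

Initial array: [23, 28, 15, 21, 12, 2, 4]

arr[0]=23 > 4: no swap
arr[1]=28 > 4: no swap
arr[2]=15 > 4: no swap
arr[3]=21 > 4: no swap
arr[4]=12 > 4: no swap
arr[5]=2 <= 4: swap with position 0, array becomes [2, 28, 15, 21, 12, 23, 4]

Place pivot at position 1: [2, 4, 15, 21, 12, 23, 28]
Pivot position: 1

After partitioning with pivot 4, the array becomes [2, 4, 15, 21, 12, 23, 28]. The pivot is placed at index 1. All elements to the left of the pivot are <= 4, and all elements to the right are > 4.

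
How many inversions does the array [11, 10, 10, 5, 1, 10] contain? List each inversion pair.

Finding inversions in [11, 10, 10, 5, 1, 10]:

(0, 1): arr[0]=11 > arr[1]=10
(0, 2): arr[0]=11 > arr[2]=10
(0, 3): arr[0]=11 > arr[3]=5
(0, 4): arr[0]=11 > arr[4]=1
(0, 5): arr[0]=11 > arr[5]=10
(1, 3): arr[1]=10 > arr[3]=5
(1, 4): arr[1]=10 > arr[4]=1
(2, 3): arr[2]=10 > arr[3]=5
(2, 4): arr[2]=10 > arr[4]=1
(3, 4): arr[3]=5 > arr[4]=1

Total inversions: 10

The array has 10 inversion(s): (0,1), (0,2), (0,3), (0,4), (0,5), (1,3), (1,4), (2,3), (2,4), (3,4). Each pair (i,j) satisfies i < j and arr[i] > arr[j].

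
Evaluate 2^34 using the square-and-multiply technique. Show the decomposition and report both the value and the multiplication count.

Computing 2^34 by squaring (build up from 2^1; each line after the first costs one multiplication):

2^1 = 2
2^2 = (2^1)^2 = 2^2 = 4
2^4 = (2^2)^2 = 4^2 = 16
2^8 = (2^4)^2 = 16^2 = 256
2^16 = (2^8)^2 = 256^2 = 65536
2^17 = 2 * 2^16 = 2 * 65536 = 131072
2^34 = (2^17)^2 = 131072^2 = 17179869184

Result: 17179869184
Multiplications needed: 6 (6 lines after 2^1)

2^34 = 17179869184. Using exponentiation by squaring, this requires 6 multiplications. The key idea: if the exponent is even, square the half-power; if odd, multiply by the base once.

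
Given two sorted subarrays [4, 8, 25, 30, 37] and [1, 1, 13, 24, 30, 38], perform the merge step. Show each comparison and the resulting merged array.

Merging process:

Compare 4 vs 1: take 1 from right. Merged: [1]
Compare 4 vs 1: take 1 from right. Merged: [1, 1]
Compare 4 vs 13: take 4 from left. Merged: [1, 1, 4]
Compare 8 vs 13: take 8 from left. Merged: [1, 1, 4, 8]
Compare 25 vs 13: take 13 from right. Merged: [1, 1, 4, 8, 13]
Compare 25 vs 24: take 24 from right. Merged: [1, 1, 4, 8, 13, 24]
Compare 25 vs 30: take 25 from left. Merged: [1, 1, 4, 8, 13, 24, 25]
Compare 30 vs 30: take 30 from left. Merged: [1, 1, 4, 8, 13, 24, 25, 30]
Compare 37 vs 30: take 30 from right. Merged: [1, 1, 4, 8, 13, 24, 25, 30, 30]
Compare 37 vs 38: take 37 from left. Merged: [1, 1, 4, 8, 13, 24, 25, 30, 30, 37]
Append remaining from right: [38]. Merged: [1, 1, 4, 8, 13, 24, 25, 30, 30, 37, 38]

Final merged array: [1, 1, 4, 8, 13, 24, 25, 30, 30, 37, 38]
Total comparisons: 10

The merged array is [1, 1, 4, 8, 13, 24, 25, 30, 30, 37, 38], requiring 10 comparisons. The merge step runs in O(n) time where n is the total number of elements.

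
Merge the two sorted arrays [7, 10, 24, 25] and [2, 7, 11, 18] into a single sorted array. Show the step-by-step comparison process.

Merging process:

Compare 7 vs 2: take 2 from right. Merged: [2]
Compare 7 vs 7: take 7 from left. Merged: [2, 7]
Compare 10 vs 7: take 7 from right. Merged: [2, 7, 7]
Compare 10 vs 11: take 10 from left. Merged: [2, 7, 7, 10]
Compare 24 vs 11: take 11 from right. Merged: [2, 7, 7, 10, 11]
Compare 24 vs 18: take 18 from right. Merged: [2, 7, 7, 10, 11, 18]
Append remaining from left: [24, 25]. Merged: [2, 7, 7, 10, 11, 18, 24, 25]

Final merged array: [2, 7, 7, 10, 11, 18, 24, 25]
Total comparisons: 6

The merged array is [2, 7, 7, 10, 11, 18, 24, 25], requiring 6 comparisons. The merge step runs in O(n) time where n is the total number of elements.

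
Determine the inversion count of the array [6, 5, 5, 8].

Finding inversions in [6, 5, 5, 8]:

(0, 1): arr[0]=6 > arr[1]=5
(0, 2): arr[0]=6 > arr[2]=5

Total inversions: 2

The array has 2 inversion(s): (0,1), (0,2). Each pair (i,j) satisfies i < j and arr[i] > arr[j].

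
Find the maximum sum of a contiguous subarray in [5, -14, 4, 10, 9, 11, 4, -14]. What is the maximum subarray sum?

Using Kadane's algorithm on [5, -14, 4, 10, 9, 11, 4, -14]:

Scanning through the array:
Position 1 (value -14): max_ending_here = -9, max_so_far = 5
Position 2 (value 4): max_ending_here = 4, max_so_far = 5
Position 3 (value 10): max_ending_here = 14, max_so_far = 14
Position 4 (value 9): max_ending_here = 23, max_so_far = 23
Position 5 (value 11): max_ending_here = 34, max_so_far = 34
Position 6 (value 4): max_ending_here = 38, max_so_far = 38
Position 7 (value -14): max_ending_here = 24, max_so_far = 38

Maximum subarray: [4, 10, 9, 11, 4]
Maximum sum: 38

The maximum subarray is [4, 10, 9, 11, 4] with sum 38. This subarray runs from index 2 to index 6.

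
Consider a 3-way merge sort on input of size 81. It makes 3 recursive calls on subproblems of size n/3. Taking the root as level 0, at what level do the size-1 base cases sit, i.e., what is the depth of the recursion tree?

For divide and conquer with division factor 3:

Problem sizes at each level:
Level 0: 81
Level 1: 27
Level 2: 9
Level 3: 3
Level 4: 1

The root is level 0 and the size-1 base case is level 4 (the tree spans levels 0 through 4, i.e. 5 levels counting the root), so the depth is the number of divisions: log_3(81) = 4

The recursion tree depth is log_3(81) = 4. At each level, the problem size is divided by 3, so it takes 4 divisions to reduce to a base case of size 1. The algorithm makes 3 recursive calls at each level.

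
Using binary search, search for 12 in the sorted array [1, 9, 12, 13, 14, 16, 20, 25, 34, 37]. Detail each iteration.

Binary search for 12 in [1, 9, 12, 13, 14, 16, 20, 25, 34, 37]:

lo=0, hi=9, mid=4, arr[mid]=14 -> 14 > 12, search left half
lo=0, hi=3, mid=1, arr[mid]=9 -> 9 < 12, search right half
lo=2, hi=3, mid=2, arr[mid]=12 -> Found target at index 2!

Binary search finds 12 at index 2 after 3 comparisons. The search repeatedly halves the search space by comparing with the middle element.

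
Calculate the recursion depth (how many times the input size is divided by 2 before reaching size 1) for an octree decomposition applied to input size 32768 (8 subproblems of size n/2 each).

For divide and conquer with division factor 2:

Problem sizes at each level:
Level 0: 32768
Level 1: 16384
Level 2: 8192
Level 3: 4096
Level 4: 2048
Level 5: 1024
Level 6: 512
Level 7: 256
Level 8: 128
Level 9: 64
Level 10: 32
Level 11: 16
Level 12: 8
Level 13: 4
Level 14: 2
Level 15: 1

The root is level 0 and the size-1 base case is level 15 (the tree spans levels 0 through 15, i.e. 16 levels counting the root), so the depth is the number of divisions: log_2(32768) = 15

The recursion tree depth is log_2(32768) = 15. At each level, the problem size is divided by 2, so it takes 15 divisions to reduce to a base case of size 1. The algorithm makes 8 recursive calls at each level.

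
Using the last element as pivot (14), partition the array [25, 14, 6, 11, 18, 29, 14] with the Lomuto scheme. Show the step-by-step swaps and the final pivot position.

Lomuto partition with pivot = 14:

Initial array: [25, 14, 6, 11, 18, 29, 14]

arr[0]=25 > 14: no swap
arr[1]=14 <= 14: swap with position 0, array becomes [14, 25, 6, 11, 18, 29, 14]
arr[2]=6 <= 14: swap with position 1, array becomes [14, 6, 25, 11, 18, 29, 14]
arr[3]=11 <= 14: swap with position 2, array becomes [14, 6, 11, 25, 18, 29, 14]
arr[4]=18 > 14: no swap
arr[5]=29 > 14: no swap

Place pivot at position 3: [14, 6, 11, 14, 18, 29, 25]
Pivot position: 3

After partitioning with pivot 14, the array becomes [14, 6, 11, 14, 18, 29, 25]. The pivot is placed at index 3. All elements to the left of the pivot are <= 14, and all elements to the right are > 14.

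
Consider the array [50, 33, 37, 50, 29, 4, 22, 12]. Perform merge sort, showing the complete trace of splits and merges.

Merge sort trace:

Split: [50, 33, 37, 50, 29, 4, 22, 12] -> [50, 33, 37, 50] and [29, 4, 22, 12]
  Split: [50, 33, 37, 50] -> [50, 33] and [37, 50]
    Split: [50, 33] -> [50] and [33]
    Merge: [50] + [33] -> [33, 50]
    Split: [37, 50] -> [37] and [50]
    Merge: [37] + [50] -> [37, 50]
  Merge: [33, 50] + [37, 50] -> [33, 37, 50, 50]
  Split: [29, 4, 22, 12] -> [29, 4] and [22, 12]
    Split: [29, 4] -> [29] and [4]
    Merge: [29] + [4] -> [4, 29]
    Split: [22, 12] -> [22] and [12]
    Merge: [22] + [12] -> [12, 22]
  Merge: [4, 29] + [12, 22] -> [4, 12, 22, 29]
Merge: [33, 37, 50, 50] + [4, 12, 22, 29] -> [4, 12, 22, 29, 33, 37, 50, 50]

Final sorted array: [4, 12, 22, 29, 33, 37, 50, 50]

The merge sort proceeds by recursively splitting the array and merging sorted halves.
After all merges, the sorted array is [4, 12, 22, 29, 33, 37, 50, 50].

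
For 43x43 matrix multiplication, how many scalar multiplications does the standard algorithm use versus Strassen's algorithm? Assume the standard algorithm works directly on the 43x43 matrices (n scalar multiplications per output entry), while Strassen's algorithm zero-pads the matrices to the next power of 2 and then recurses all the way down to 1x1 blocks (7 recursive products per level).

Matrix multiplication for 43x43 matrices:

Strassen's algorithm requires power-of-2 dimensions. Pad 43x43 to 64x64 (next power of 2).

Standard algorithm: 43^3 = 79507 multiplications
Strassen's algorithm: 7^(log2(64)) = 7^6 = 117649 multiplications
Difference: 79507 - 117649 = -38142 (Strassen uses MORE here due to padding overhead — for small or just-over-power-of-2 n, padding can outweigh the per-level savings)

Standard: 79507 multiplications (43^3). Strassen: 117649 multiplications (7^6, after padding to 64x64). Strassen reduces 8 recursive multiplications to 7 at each level.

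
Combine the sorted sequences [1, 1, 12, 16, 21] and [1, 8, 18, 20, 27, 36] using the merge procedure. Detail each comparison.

Merging process:

Compare 1 vs 1: take 1 from left. Merged: [1]
Compare 1 vs 1: take 1 from left. Merged: [1, 1]
Compare 12 vs 1: take 1 from right. Merged: [1, 1, 1]
Compare 12 vs 8: take 8 from right. Merged: [1, 1, 1, 8]
Compare 12 vs 18: take 12 from left. Merged: [1, 1, 1, 8, 12]
Compare 16 vs 18: take 16 from left. Merged: [1, 1, 1, 8, 12, 16]
Compare 21 vs 18: take 18 from right. Merged: [1, 1, 1, 8, 12, 16, 18]
Compare 21 vs 20: take 20 from right. Merged: [1, 1, 1, 8, 12, 16, 18, 20]
Compare 21 vs 27: take 21 from left. Merged: [1, 1, 1, 8, 12, 16, 18, 20, 21]
Append remaining from right: [27, 36]. Merged: [1, 1, 1, 8, 12, 16, 18, 20, 21, 27, 36]

Final merged array: [1, 1, 1, 8, 12, 16, 18, 20, 21, 27, 36]
Total comparisons: 9

The merged array is [1, 1, 1, 8, 12, 16, 18, 20, 21, 27, 36], requiring 9 comparisons. The merge step runs in O(n) time where n is the total number of elements.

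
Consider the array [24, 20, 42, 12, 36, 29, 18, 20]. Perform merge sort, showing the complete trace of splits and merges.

Merge sort trace:

Split: [24, 20, 42, 12, 36, 29, 18, 20] -> [24, 20, 42, 12] and [36, 29, 18, 20]
  Split: [24, 20, 42, 12] -> [24, 20] and [42, 12]
    Split: [24, 20] -> [24] and [20]
    Merge: [24] + [20] -> [20, 24]
    Split: [42, 12] -> [42] and [12]
    Merge: [42] + [12] -> [12, 42]
  Merge: [20, 24] + [12, 42] -> [12, 20, 24, 42]
  Split: [36, 29, 18, 20] -> [36, 29] and [18, 20]
    Split: [36, 29] -> [36] and [29]
    Merge: [36] + [29] -> [29, 36]
    Split: [18, 20] -> [18] and [20]
    Merge: [18] + [20] -> [18, 20]
  Merge: [29, 36] + [18, 20] -> [18, 20, 29, 36]
Merge: [12, 20, 24, 42] + [18, 20, 29, 36] -> [12, 18, 20, 20, 24, 29, 36, 42]

Final sorted array: [12, 18, 20, 20, 24, 29, 36, 42]

The merge sort proceeds by recursively splitting the array and merging sorted halves.
After all merges, the sorted array is [12, 18, 20, 20, 24, 29, 36, 42].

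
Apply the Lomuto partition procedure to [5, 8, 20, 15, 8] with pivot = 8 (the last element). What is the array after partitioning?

Lomuto partition with pivot = 8:

Initial array: [5, 8, 20, 15, 8]

arr[0]=5 <= 8: swap with position 0, array becomes [5, 8, 20, 15, 8]
arr[1]=8 <= 8: swap with position 1, array becomes [5, 8, 20, 15, 8]
arr[2]=20 > 8: no swap
arr[3]=15 > 8: no swap

Place pivot at position 2: [5, 8, 8, 15, 20]
Pivot position: 2

After partitioning with pivot 8, the array becomes [5, 8, 8, 15, 20]. The pivot is placed at index 2. All elements to the left of the pivot are <= 8, and all elements to the right are > 8.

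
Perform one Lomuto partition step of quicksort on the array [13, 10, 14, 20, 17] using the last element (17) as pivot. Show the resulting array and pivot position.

Lomuto partition with pivot = 17:

Initial array: [13, 10, 14, 20, 17]

arr[0]=13 <= 17: swap with position 0, array becomes [13, 10, 14, 20, 17]
arr[1]=10 <= 17: swap with position 1, array becomes [13, 10, 14, 20, 17]
arr[2]=14 <= 17: swap with position 2, array becomes [13, 10, 14, 20, 17]
arr[3]=20 > 17: no swap

Place pivot at position 3: [13, 10, 14, 17, 20]
Pivot position: 3

After partitioning with pivot 17, the array becomes [13, 10, 14, 17, 20]. The pivot is placed at index 3. All elements to the left of the pivot are <= 17, and all elements to the right are > 17.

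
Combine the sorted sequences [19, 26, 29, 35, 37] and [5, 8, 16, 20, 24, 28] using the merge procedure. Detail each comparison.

Merging process:

Compare 19 vs 5: take 5 from right. Merged: [5]
Compare 19 vs 8: take 8 from right. Merged: [5, 8]
Compare 19 vs 16: take 16 from right. Merged: [5, 8, 16]
Compare 19 vs 20: take 19 from left. Merged: [5, 8, 16, 19]
Compare 26 vs 20: take 20 from right. Merged: [5, 8, 16, 19, 20]
Compare 26 vs 24: take 24 from right. Merged: [5, 8, 16, 19, 20, 24]
Compare 26 vs 28: take 26 from left. Merged: [5, 8, 16, 19, 20, 24, 26]
Compare 29 vs 28: take 28 from right. Merged: [5, 8, 16, 19, 20, 24, 26, 28]
Append remaining from left: [29, 35, 37]. Merged: [5, 8, 16, 19, 20, 24, 26, 28, 29, 35, 37]

Final merged array: [5, 8, 16, 19, 20, 24, 26, 28, 29, 35, 37]
Total comparisons: 8

The merged array is [5, 8, 16, 19, 20, 24, 26, 28, 29, 35, 37], requiring 8 comparisons. The merge step runs in O(n) time where n is the total number of elements.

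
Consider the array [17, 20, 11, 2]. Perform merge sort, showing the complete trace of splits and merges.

Merge sort trace:

Split: [17, 20, 11, 2] -> [17, 20] and [11, 2]
  Split: [17, 20] -> [17] and [20]
  Merge: [17] + [20] -> [17, 20]
  Split: [11, 2] -> [11] and [2]
  Merge: [11] + [2] -> [2, 11]
Merge: [17, 20] + [2, 11] -> [2, 11, 17, 20]

Final sorted array: [2, 11, 17, 20]

The merge sort proceeds by recursively splitting the array and merging sorted halves.
After all merges, the sorted array is [2, 11, 17, 20].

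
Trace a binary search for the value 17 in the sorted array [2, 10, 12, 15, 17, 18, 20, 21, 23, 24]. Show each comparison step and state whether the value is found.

Binary search for 17 in [2, 10, 12, 15, 17, 18, 20, 21, 23, 24]:

lo=0, hi=9, mid=4, arr[mid]=17 -> Found target at index 4!

Binary search finds 17 at index 4 after 1 comparisons. The search repeatedly halves the search space by comparing with the middle element.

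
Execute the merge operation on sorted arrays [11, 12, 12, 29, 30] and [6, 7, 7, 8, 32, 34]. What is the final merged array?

Merging process:

Compare 11 vs 6: take 6 from right. Merged: [6]
Compare 11 vs 7: take 7 from right. Merged: [6, 7]
Compare 11 vs 7: take 7 from right. Merged: [6, 7, 7]
Compare 11 vs 8: take 8 from right. Merged: [6, 7, 7, 8]
Compare 11 vs 32: take 11 from left. Merged: [6, 7, 7, 8, 11]
Compare 12 vs 32: take 12 from left. Merged: [6, 7, 7, 8, 11, 12]
Compare 12 vs 32: take 12 from left. Merged: [6, 7, 7, 8, 11, 12, 12]
Compare 29 vs 32: take 29 from left. Merged: [6, 7, 7, 8, 11, 12, 12, 29]
Compare 30 vs 32: take 30 from left. Merged: [6, 7, 7, 8, 11, 12, 12, 29, 30]
Append remaining from right: [32, 34]. Merged: [6, 7, 7, 8, 11, 12, 12, 29, 30, 32, 34]

Final merged array: [6, 7, 7, 8, 11, 12, 12, 29, 30, 32, 34]
Total comparisons: 9

The merged array is [6, 7, 7, 8, 11, 12, 12, 29, 30, 32, 34], requiring 9 comparisons. The merge step runs in O(n) time where n is the total number of elements.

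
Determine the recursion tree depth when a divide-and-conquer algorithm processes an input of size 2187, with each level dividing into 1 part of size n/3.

For divide and conquer with division factor 3:

Problem sizes at each level:
Level 0: 2187
Level 1: 729
Level 2: 243
Level 3: 81
Level 4: 27
Level 5: 9
Level 6: 3
Level 7: 1

The root is level 0 and the size-1 base case is level 7 (the tree spans levels 0 through 7, i.e. 8 levels counting the root), so the depth is the number of divisions: log_3(2187) = 7

The recursion tree depth is log_3(2187) = 7. At each level, the problem size is divided by 3, so it takes 7 divisions to reduce to a base case of size 1. The algorithm makes 1 recursive call at each level.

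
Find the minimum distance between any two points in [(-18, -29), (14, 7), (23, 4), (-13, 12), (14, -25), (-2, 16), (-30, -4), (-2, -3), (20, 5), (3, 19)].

Computing all pairwise distances among 10 points:

d((-18, -29), (14, 7)) = 48.1664
d((-18, -29), (23, 4)) = 52.6308
d((-18, -29), (-13, 12)) = 41.3038
d((-18, -29), (14, -25)) = 32.249
d((-18, -29), (-2, 16)) = 47.7598
d((-18, -29), (-30, -4)) = 27.7308
d((-18, -29), (-2, -3)) = 30.5287
d((-18, -29), (20, 5)) = 50.9902
d((-18, -29), (3, 19)) = 52.3927
d((14, 7), (23, 4)) = 9.4868
d((14, 7), (-13, 12)) = 27.4591
d((14, 7), (14, -25)) = 32.0
d((14, 7), (-2, 16)) = 18.3576
d((14, 7), (-30, -4)) = 45.3542
d((14, 7), (-2, -3)) = 18.868
d((14, 7), (20, 5)) = 6.3246
d((14, 7), (3, 19)) = 16.2788
d((23, 4), (-13, 12)) = 36.8782
d((23, 4), (14, -25)) = 30.3645
d((23, 4), (-2, 16)) = 27.7308
d((23, 4), (-30, -4)) = 53.6004
d((23, 4), (-2, -3)) = 25.9615
d((23, 4), (20, 5)) = 3.1623 <-- minimum
d((23, 4), (3, 19)) = 25.0
d((-13, 12), (14, -25)) = 45.8039
d((-13, 12), (-2, 16)) = 11.7047
d((-13, 12), (-30, -4)) = 23.3452
d((-13, 12), (-2, -3)) = 18.6011
d((-13, 12), (20, 5)) = 33.7343
d((-13, 12), (3, 19)) = 17.4642
d((14, -25), (-2, 16)) = 44.0114
d((14, -25), (-30, -4)) = 48.7545
d((14, -25), (-2, -3)) = 27.2029
d((14, -25), (20, 5)) = 30.5941
d((14, -25), (3, 19)) = 45.3542
d((-2, 16), (-30, -4)) = 34.4093
d((-2, 16), (-2, -3)) = 19.0
d((-2, 16), (20, 5)) = 24.5967
d((-2, 16), (3, 19)) = 5.831
d((-30, -4), (-2, -3)) = 28.0179
d((-30, -4), (20, 5)) = 50.8035
d((-30, -4), (3, 19)) = 40.2244
d((-2, -3), (20, 5)) = 23.4094
d((-2, -3), (3, 19)) = 22.561
d((20, 5), (3, 19)) = 22.0227

Closest pair: (23, 4) and (20, 5) with distance 3.1623

The closest pair is (23, 4) and (20, 5) with Euclidean distance 3.1623. For 10 points, brute-force pairwise comparison is shown above. For large n, the divide-and-conquer algorithm (sort by x, recurse on halves, check the dividing strip) achieves O(n log n).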